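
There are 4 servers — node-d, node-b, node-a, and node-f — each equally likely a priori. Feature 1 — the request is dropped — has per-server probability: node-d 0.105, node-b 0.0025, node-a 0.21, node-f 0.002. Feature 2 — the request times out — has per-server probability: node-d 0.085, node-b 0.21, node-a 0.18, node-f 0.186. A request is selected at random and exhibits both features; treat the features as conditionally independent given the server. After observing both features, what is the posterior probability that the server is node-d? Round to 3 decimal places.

With a uniform prior (1/4 each), posterior ∝ likelihood:
  node-d: 0.105 × 0.085 = 0.008925
  node-b: 0.0025 × 0.21 = 0.000525
  node-a: 0.21 × 0.18 = 0.0378
  node-f: 0.002 × 0.186 = 0.000372
Normalizing constant = 0.047622.
P(node-d | evidence) = 0.008925 / 0.047622 ≈ 0.187.

0.187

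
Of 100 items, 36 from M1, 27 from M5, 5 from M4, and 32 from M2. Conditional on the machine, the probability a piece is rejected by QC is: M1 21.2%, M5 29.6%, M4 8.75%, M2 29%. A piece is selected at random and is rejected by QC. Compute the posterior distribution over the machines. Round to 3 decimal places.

M1 0.301, M5 0.315, M4 0.017, M2 0.366

Unnormalized posteriors (prior × likelihood):
  M1: 0.36 × 0.212 = 0.07632
  M5: 0.27 × 0.296 = 0.07992
  M4: 0.05 × 0.0875 = 0.004375
  M2: 0.32 × 0.29 = 0.0928
Sum = 0.253415.
P(M1 | rejected) = 0.07632/0.253415 ≈ 0.301
P(M5 | rejected) = 0.07992/0.253415 ≈ 0.315
P(M4 | rejected) = 0.004375/0.253415 ≈ 0.017
P(M2 | rejected) = 0.0928/0.253415 ≈ 0.366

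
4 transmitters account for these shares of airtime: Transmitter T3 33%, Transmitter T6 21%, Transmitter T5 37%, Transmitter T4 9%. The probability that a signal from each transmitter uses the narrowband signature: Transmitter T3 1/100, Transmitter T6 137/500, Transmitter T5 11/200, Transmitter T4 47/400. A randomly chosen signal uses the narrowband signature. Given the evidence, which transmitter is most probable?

Transmitter T6

Compute prior × likelihood for every hypothesis:
  Transmitter T3: 0.33 × 0.01 = 0.0033
  Transmitter T6: 0.21 × 0.274 = 0.05754
  Transmitter T5: 0.37 × 0.055 = 0.02035
  Transmitter T4: 0.09 × 0.1175 = 0.010575
Normalizing constant = 0.091765.
Largest term belongs to Transmitter T6, so Transmitter T6 is most probable.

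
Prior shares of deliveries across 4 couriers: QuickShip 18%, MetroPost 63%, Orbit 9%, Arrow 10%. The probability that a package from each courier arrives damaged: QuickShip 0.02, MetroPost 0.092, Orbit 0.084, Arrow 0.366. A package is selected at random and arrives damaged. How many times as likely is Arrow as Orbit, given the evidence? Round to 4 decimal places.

Prior × likelihood for each hypothesis:
  QuickShip: 0.18 × 0.02 = 0.0036
  MetroPost: 0.63 × 0.092 = 0.05796
  Orbit: 0.09 × 0.084 = 0.00756
  Arrow: 0.1 × 0.366 = 0.0366
Sum = 0.10572.
The ratio is 0.0366 / 0.00756 (the normalizer cancels) = 4.8413.

4.8413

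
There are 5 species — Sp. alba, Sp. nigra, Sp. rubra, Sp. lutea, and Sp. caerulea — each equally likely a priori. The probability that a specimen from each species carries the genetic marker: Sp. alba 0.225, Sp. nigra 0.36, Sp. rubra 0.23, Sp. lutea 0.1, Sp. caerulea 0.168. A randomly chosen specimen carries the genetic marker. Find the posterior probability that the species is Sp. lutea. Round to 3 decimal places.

Since the prior is uniform, the posterior is proportional to the likelihood:
  Sp. alba: 0.225
  Sp. nigra: 0.36
  Sp. rubra: 0.23
  Sp. lutea: 0.1
  Sp. caerulea: 0.168
Normalizing constant = 1.083.
P(Sp. lutea | evidence) = 0.1 / 1.083 ≈ 0.092.

0.092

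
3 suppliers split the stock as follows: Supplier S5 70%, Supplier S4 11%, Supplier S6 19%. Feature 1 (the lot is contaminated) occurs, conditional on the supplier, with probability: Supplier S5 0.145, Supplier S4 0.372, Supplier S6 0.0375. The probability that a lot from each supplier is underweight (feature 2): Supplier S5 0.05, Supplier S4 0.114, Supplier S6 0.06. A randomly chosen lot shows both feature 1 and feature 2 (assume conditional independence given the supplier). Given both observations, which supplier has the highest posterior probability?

Supplier S5

Compute prior × likelihood for every hypothesis:
  Supplier S5: 0.7 × 0.145 × 0.05 = 0.005075
  Supplier S4: 0.11 × 0.372 × 0.114 = 0.00466488
  Supplier S6: 0.19 × 0.0375 × 0.06 = 0.0004275
Normalizing constant = 0.01016738.
Largest term belongs to Supplier S5, so Supplier S5 is most probable.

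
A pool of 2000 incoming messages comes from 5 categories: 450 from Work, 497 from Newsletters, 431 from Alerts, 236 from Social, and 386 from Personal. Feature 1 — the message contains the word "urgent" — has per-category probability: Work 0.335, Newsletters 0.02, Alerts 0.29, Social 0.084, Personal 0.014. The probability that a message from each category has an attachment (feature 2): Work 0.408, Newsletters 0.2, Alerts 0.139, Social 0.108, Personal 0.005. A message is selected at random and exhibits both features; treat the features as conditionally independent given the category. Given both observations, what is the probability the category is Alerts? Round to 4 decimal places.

Unnormalized posteriors (prior × likelihood):
  Work: 0.225 × 0.335 × 0.408 = 0.030753
  Newsletters: 0.2485 × 0.02 × 0.2 = 0.000994
  Alerts: 0.2155 × 0.29 × 0.139 = 0.008686805
  Social: 0.118 × 0.084 × 0.108 = 0.001070496
  Personal: 0.193 × 0.014 × 0.005 = 0.00001351
Total = 0.041517811.
P(Alerts | evidence) = 0.008686805 / 0.041517811 ≈ 0.2092.

0.2092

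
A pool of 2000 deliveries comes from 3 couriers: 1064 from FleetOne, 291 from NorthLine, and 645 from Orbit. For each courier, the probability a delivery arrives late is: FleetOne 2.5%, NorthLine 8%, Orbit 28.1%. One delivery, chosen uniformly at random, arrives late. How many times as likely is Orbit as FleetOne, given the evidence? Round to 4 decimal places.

6.8137

Prior × likelihood for each hypothesis:
  FleetOne: 0.532 × 0.025 = 0.0133
  NorthLine: 0.1455 × 0.08 = 0.01164
  Orbit: 0.3225 × 0.281 = 0.0906225
Normalizing constant = 0.1155625.
The ratio is 0.0906225 / 0.0133 (the normalizer cancels) = 6.8137.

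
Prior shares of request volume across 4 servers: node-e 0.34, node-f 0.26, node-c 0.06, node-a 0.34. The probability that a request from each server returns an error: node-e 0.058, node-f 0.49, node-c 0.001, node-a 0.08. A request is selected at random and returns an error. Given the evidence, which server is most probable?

node-f

By Bayes' rule, posterior ∝ prior × likelihood:
  node-e: 0.34 × 0.058 = 0.01972
  node-f: 0.26 × 0.49 = 0.1274
  node-c: 0.06 × 0.001 = 0.00006
  node-a: 0.34 × 0.08 = 0.0272
Normalizing constant = 0.17438.
Largest term belongs to node-f, so node-f is most probable.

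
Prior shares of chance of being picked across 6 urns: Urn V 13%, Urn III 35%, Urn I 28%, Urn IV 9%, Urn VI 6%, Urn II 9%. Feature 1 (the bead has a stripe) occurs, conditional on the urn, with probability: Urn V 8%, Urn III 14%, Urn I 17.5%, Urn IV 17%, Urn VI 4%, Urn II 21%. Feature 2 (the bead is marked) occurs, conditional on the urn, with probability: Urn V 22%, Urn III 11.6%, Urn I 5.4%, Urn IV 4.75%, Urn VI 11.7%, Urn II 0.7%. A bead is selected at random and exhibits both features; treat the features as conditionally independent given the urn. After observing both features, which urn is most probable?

Urn III

By Bayes' rule, posterior ∝ prior × likelihood:
  Urn V: 0.13 × 0.08 × 0.22 = 0.002288
  Urn III: 0.35 × 0.14 × 0.116 = 0.005684
  Urn I: 0.28 × 0.175 × 0.054 = 0.002646
  Urn IV: 0.09 × 0.17 × 0.0475 = 0.00072675
  Urn VI: 0.06 × 0.04 × 0.117 = 0.0002808
  Urn II: 0.09 × 0.21 × 0.007 = 0.0001323
Normalizing constant = 0.01175785.
Largest term belongs to Urn III, so Urn III is most probable.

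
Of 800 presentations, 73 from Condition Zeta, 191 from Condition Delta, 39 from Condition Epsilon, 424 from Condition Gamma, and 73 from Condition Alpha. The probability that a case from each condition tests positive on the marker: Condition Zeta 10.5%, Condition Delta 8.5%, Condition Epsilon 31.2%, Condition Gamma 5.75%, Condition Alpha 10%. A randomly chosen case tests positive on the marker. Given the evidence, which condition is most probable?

Compute prior × likelihood for every hypothesis:
  Condition Zeta: 0.09125 × 0.105 = 0.00958125
  Condition Delta: 0.23875 × 0.085 = 0.02029375
  Condition Epsilon: 0.04875 × 0.312 = 0.01521
  Condition Gamma: 0.53 × 0.0575 = 0.030475
  Condition Alpha: 0.09125 × 0.1 = 0.009125
Sum = 0.084685.
Largest term belongs to Condition Gamma, so Condition Gamma is most probable.

Condition Gamma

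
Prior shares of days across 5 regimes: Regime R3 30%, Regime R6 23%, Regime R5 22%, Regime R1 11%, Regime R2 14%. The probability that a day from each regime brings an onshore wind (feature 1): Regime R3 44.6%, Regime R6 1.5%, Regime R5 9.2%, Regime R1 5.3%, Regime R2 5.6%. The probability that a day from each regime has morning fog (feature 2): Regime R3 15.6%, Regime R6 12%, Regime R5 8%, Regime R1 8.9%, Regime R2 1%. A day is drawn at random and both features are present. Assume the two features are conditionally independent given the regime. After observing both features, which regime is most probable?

Regime R3

Prior × likelihood for each hypothesis:
  Regime R3: 0.3 × 0.446 × 0.156 = 0.0208728
  Regime R6: 0.23 × 0.015 × 0.12 = 0.000414
  Regime R5: 0.22 × 0.092 × 0.08 = 0.0016192
  Regime R1: 0.11 × 0.053 × 0.089 = 0.00051887
  Regime R2: 0.14 × 0.056 × 0.01 = 0.0000784
Normalizing constant = 0.02350327.
Largest term belongs to Regime R3, so Regime R3 is most probable.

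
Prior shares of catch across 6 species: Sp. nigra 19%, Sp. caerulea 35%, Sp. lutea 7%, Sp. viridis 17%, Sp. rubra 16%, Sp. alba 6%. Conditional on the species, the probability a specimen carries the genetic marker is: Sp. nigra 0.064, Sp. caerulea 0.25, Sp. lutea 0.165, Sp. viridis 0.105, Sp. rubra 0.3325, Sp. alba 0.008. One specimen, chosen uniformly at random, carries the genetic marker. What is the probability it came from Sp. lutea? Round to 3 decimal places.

Prior × likelihood for each hypothesis:
  Sp. nigra: 0.19 × 0.064 = 0.01216
  Sp. caerulea: 0.35 × 0.25 = 0.0875
  Sp. lutea: 0.07 × 0.165 = 0.01155
  Sp. viridis: 0.17 × 0.105 = 0.01785
  Sp. rubra: 0.16 × 0.3325 = 0.0532
  Sp. alba: 0.06 × 0.008 = 0.00048
Total = 0.18274.
P(Sp. lutea | evidence) = 0.01155 / 0.18274 ≈ 0.063.

0.063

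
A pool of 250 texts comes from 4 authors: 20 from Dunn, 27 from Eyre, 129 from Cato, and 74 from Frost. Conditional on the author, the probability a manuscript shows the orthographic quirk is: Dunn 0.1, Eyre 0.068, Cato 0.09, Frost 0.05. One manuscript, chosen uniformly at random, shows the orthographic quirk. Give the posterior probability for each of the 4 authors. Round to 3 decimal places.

Dunn 0.104, Eyre 0.096, Cato 0.606, Frost 0.193

By Bayes' rule, posterior ∝ prior × likelihood:
  Dunn: 0.08 × 0.1 = 0.008
  Eyre: 0.108 × 0.068 = 0.007344
  Cato: 0.516 × 0.09 = 0.04644
  Frost: 0.296 × 0.05 = 0.0148
Normalizing constant = 0.076584.
P(Dunn | quirk) = 0.008/0.076584 ≈ 0.104
P(Eyre | quirk) = 0.007344/0.076584 ≈ 0.096
P(Cato | quirk) = 0.04644/0.076584 ≈ 0.606
P(Frost | quirk) = 0.0148/0.076584 ≈ 0.193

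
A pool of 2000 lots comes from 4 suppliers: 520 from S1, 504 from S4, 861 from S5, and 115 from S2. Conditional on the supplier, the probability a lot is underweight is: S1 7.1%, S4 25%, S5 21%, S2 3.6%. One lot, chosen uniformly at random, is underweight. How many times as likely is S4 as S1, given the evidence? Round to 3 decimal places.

3.413

Prior × likelihood for each hypothesis:
  S1: 0.26 × 0.071 = 0.01846
  S4: 0.252 × 0.25 = 0.063
  S5: 0.4305 × 0.21 = 0.090405
  S2: 0.0575 × 0.036 = 0.00207
Normalizing constant = 0.173935.
The ratio is 0.063 / 0.01846 (the normalizer cancels) = 3.413.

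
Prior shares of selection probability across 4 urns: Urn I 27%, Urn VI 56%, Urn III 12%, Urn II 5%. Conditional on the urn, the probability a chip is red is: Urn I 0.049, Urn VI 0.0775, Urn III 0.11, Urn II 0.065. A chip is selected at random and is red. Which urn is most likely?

Urn VI

Unnormalized posteriors (prior × likelihood):
  Urn I: 0.27 × 0.049 = 0.01323
  Urn VI: 0.56 × 0.0775 = 0.0434
  Urn III: 0.12 × 0.11 = 0.0132
  Urn II: 0.05 × 0.065 = 0.00325
Total = 0.07308.
Largest term belongs to Urn VI, so Urn VI is most probable.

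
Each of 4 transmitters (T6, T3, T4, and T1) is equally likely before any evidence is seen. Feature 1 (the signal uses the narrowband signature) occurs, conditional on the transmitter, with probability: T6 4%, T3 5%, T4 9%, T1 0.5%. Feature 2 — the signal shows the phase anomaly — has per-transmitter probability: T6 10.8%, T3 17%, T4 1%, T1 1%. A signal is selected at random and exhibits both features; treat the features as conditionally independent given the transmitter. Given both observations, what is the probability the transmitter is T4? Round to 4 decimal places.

0.0654

Since the prior is uniform, the posterior is proportional to the likelihood:
  T6: 0.04 × 0.108 = 0.00432
  T3: 0.05 × 0.17 = 0.0085
  T4: 0.09 × 0.01 = 0.0009
  T1: 0.005 × 0.01 = 0.00005
Normalizing constant = 0.01377.
P(T4 | evidence) = 0.0009 / 0.01377 ≈ 0.0654.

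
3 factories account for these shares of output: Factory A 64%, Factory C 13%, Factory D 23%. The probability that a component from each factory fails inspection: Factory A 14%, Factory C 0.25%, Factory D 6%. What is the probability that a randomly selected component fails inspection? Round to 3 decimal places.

Unnormalized posteriors (prior × likelihood):
  Factory A: 0.64 × 0.14 = 0.0896
  Factory C: 0.13 × 0.0025 = 0.000325
  Factory D: 0.23 × 0.06 = 0.0138
P(nonconforming) = 0.0896 + 0.000325 + 0.0138 = 0.103725 → 0.104.

0.104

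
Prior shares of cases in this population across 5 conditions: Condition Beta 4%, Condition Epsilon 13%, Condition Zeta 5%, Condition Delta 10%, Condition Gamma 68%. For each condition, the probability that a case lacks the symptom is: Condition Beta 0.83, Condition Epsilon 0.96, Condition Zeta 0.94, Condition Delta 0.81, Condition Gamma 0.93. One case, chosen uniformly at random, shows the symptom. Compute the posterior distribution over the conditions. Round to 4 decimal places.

Condition Beta 0.0833, Condition Epsilon 0.0637, Condition Zeta 0.0368, Condition Delta 0.2328, Condition Gamma 0.5833

Taking complements, P(symptomatic | each) = Condition Beta 0.17, Condition Epsilon 0.04, Condition Zeta 0.06, Condition Delta 0.19, Condition Gamma 0.07.
Unnormalized posteriors (prior × likelihood):
  Condition Beta: 0.04 × 0.17 = 0.0068
  Condition Epsilon: 0.13 × 0.04 = 0.0052
  Condition Zeta: 0.05 × 0.06 = 0.003
  Condition Delta: 0.1 × 0.19 = 0.019
  Condition Gamma: 0.68 × 0.07 = 0.0476
Sum = 0.0816.
P(Condition Beta | symptomatic) = 0.0068/0.0816 ≈ 0.0833
P(Condition Epsilon | symptomatic) = 0.0052/0.0816 ≈ 0.0637
P(Condition Zeta | symptomatic) = 0.003/0.0816 ≈ 0.0368
P(Condition Delta | symptomatic) = 0.019/0.0816 ≈ 0.2328
P(Condition Gamma | symptomatic) = 0.0476/0.0816 ≈ 0.5833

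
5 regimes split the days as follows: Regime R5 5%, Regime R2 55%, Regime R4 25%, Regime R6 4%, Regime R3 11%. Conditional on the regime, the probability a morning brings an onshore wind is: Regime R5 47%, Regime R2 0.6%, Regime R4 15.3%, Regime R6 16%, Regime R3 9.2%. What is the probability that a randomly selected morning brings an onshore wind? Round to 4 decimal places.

0.0816

Prior × likelihood for each hypothesis:
  Regime R5: 0.05 × 0.47 = 0.0235
  Regime R2: 0.55 × 0.006 = 0.0033
  Regime R4: 0.25 × 0.153 = 0.03825
  Regime R6: 0.04 × 0.16 = 0.0064
  Regime R3: 0.11 × 0.092 = 0.01012
P(onshore) = 0.0235 + 0.0033 + 0.03825 + 0.0064 + 0.01012 = 0.08157 → 0.0816.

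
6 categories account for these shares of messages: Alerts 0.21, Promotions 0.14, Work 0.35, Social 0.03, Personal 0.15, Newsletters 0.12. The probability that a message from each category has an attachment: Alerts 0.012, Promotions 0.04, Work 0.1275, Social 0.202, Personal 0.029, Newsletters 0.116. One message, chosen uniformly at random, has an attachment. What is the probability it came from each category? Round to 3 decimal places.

Alerts 0.033, Promotions 0.073, Work 0.579, Social 0.079, Personal 0.056, Newsletters 0.181

Prior × likelihood for each hypothesis:
  Alerts: 0.21 × 0.012 = 0.00252
  Promotions: 0.14 × 0.04 = 0.0056
  Work: 0.35 × 0.1275 = 0.044625
  Social: 0.03 × 0.202 = 0.00606
  Personal: 0.15 × 0.029 = 0.00435
  Newsletters: 0.12 × 0.116 = 0.01392
Total = 0.077075.
P(Alerts | attachment) = 0.00252/0.077075 ≈ 0.033
P(Promotions | attachment) = 0.0056/0.077075 ≈ 0.073
P(Work | attachment) = 0.044625/0.077075 ≈ 0.579
P(Social | attachment) = 0.00606/0.077075 ≈ 0.079
P(Personal | attachment) = 0.00435/0.077075 ≈ 0.056
P(Newsletters | attachment) = 0.01392/0.077075 ≈ 0.181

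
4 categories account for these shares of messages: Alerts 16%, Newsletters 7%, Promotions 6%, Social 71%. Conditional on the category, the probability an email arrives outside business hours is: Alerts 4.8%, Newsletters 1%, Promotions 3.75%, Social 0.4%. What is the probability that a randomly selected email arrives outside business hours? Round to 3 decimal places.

Prior × likelihood for each hypothesis:
  Alerts: 0.16 × 0.048 = 0.00768
  Newsletters: 0.07 × 0.01 = 0.0007
  Promotions: 0.06 × 0.0375 = 0.00225
  Social: 0.71 × 0.004 = 0.00284
P(off-hours) = 0.00768 + 0.0007 + 0.00225 + 0.00284 = 0.01347 → 0.013.

0.013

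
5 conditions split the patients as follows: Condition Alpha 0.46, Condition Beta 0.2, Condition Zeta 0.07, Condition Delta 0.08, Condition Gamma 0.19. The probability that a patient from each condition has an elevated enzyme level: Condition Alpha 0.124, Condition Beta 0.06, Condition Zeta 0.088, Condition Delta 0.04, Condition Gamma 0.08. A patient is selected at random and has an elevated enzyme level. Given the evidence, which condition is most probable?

Unnormalized posteriors (prior × likelihood):
  Condition Alpha: 0.46 × 0.124 = 0.05704
  Condition Beta: 0.2 × 0.06 = 0.012
  Condition Zeta: 0.07 × 0.088 = 0.00616
  Condition Delta: 0.08 × 0.04 = 0.0032
  Condition Gamma: 0.19 × 0.08 = 0.0152
Sum = 0.0936.
Largest term belongs to Condition Alpha, so Condition Alpha is most probable.

Condition Alpha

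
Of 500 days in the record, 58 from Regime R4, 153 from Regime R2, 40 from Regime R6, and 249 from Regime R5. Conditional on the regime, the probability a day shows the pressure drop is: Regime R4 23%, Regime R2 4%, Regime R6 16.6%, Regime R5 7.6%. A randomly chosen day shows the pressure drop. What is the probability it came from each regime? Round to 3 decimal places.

Regime R4 0.296, Regime R2 0.136, Regime R6 0.147, Regime R5 0.420

Prior × likelihood for each hypothesis:
  Regime R4: 0.116 × 0.23 = 0.02668
  Regime R2: 0.306 × 0.04 = 0.01224
  Regime R6: 0.08 × 0.166 = 0.01328
  Regime R5: 0.498 × 0.076 = 0.037848
Normalizing constant = 0.090048.
P(Regime R4 | drop) = 0.02668/0.090048 ≈ 0.296
P(Regime R2 | drop) = 0.01224/0.090048 ≈ 0.136
P(Regime R6 | drop) = 0.01328/0.090048 ≈ 0.147
P(Regime R5 | drop) = 0.037848/0.090048 ≈ 0.420
(Check: 0.296+0.136+0.147+0.420 = 0.999.)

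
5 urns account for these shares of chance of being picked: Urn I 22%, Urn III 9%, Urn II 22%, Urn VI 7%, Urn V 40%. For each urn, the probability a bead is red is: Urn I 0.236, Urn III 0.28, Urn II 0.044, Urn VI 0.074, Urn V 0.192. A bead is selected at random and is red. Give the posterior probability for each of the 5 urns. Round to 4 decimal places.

Prior × likelihood for each hypothesis:
  Urn I: 0.22 × 0.236 = 0.05192
  Urn III: 0.09 × 0.28 = 0.0252
  Urn II: 0.22 × 0.044 = 0.00968
  Urn VI: 0.07 × 0.074 = 0.00518
  Urn V: 0.4 × 0.192 = 0.0768
Sum = 0.16878.
P(Urn I | red) = 0.05192/0.16878 ≈ 0.3076
P(Urn III | red) = 0.0252/0.16878 ≈ 0.1493
P(Urn II | red) = 0.00968/0.16878 ≈ 0.0574
P(Urn VI | red) = 0.00518/0.16878 ≈ 0.0307
P(Urn V | red) = 0.0768/0.16878 ≈ 0.4550

Urn I 0.3076, Urn III 0.1493, Urn II 0.0574, Urn VI 0.0307, Urn V 0.4550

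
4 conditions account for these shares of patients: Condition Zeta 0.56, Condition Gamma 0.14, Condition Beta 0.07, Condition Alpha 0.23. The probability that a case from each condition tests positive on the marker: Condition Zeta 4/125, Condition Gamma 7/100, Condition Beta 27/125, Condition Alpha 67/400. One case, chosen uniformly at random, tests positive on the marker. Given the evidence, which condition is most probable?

Unnormalized posteriors (prior × likelihood):
  Condition Zeta: 0.56 × 0.032 = 0.01792
  Condition Gamma: 0.14 × 0.07 = 0.0098
  Condition Beta: 0.07 × 0.216 = 0.01512
  Condition Alpha: 0.23 × 0.1675 = 0.038525
Sum = 0.081365.
Largest term belongs to Condition Alpha, so Condition Alpha is most probable.

Condition Alpha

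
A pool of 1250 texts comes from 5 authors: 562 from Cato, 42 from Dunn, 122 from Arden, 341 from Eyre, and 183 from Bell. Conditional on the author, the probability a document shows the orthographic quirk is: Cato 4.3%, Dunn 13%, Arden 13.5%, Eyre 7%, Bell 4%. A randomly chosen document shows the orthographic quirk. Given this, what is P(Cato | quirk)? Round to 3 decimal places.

Prior × likelihood for each hypothesis:
  Cato: 0.4496 × 0.043 = 0.0193328
  Dunn: 0.0336 × 0.13 = 0.004368
  Arden: 0.0976 × 0.135 = 0.013176
  Eyre: 0.2728 × 0.07 = 0.019096
  Bell: 0.1464 × 0.04 = 0.005856
Total = 0.0618288.
P(Cato | evidence) = 0.0193328 / 0.0618288 ≈ 0.313.

0.313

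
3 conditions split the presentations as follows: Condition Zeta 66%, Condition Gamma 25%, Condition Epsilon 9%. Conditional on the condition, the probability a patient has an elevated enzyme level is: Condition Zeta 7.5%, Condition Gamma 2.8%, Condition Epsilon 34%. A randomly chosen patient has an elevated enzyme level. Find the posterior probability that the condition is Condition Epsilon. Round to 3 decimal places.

0.351

By Bayes' rule, posterior ∝ prior × likelihood:
  Condition Zeta: 0.66 × 0.075 = 0.0495
  Condition Gamma: 0.25 × 0.028 = 0.007
  Condition Epsilon: 0.09 × 0.34 = 0.0306
Sum = 0.0871.
P(Condition Epsilon | evidence) = 0.0306 / 0.0871 ≈ 0.351.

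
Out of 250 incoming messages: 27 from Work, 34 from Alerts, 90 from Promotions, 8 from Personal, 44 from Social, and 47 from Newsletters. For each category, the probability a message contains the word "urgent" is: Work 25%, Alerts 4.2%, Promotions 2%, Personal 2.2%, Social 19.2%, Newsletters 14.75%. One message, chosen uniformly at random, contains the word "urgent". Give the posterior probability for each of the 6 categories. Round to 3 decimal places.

Compute prior × likelihood for every hypothesis:
  Work: 0.108 × 0.25 = 0.027
  Alerts: 0.136 × 0.042 = 0.005712
  Promotions: 0.36 × 0.02 = 0.0072
  Personal: 0.032 × 0.022 = 0.000704
  Social: 0.176 × 0.192 = 0.033792
  Newsletters: 0.188 × 0.1475 = 0.02773
Total = 0.102138.
P(Work | urgent-flag) = 0.027/0.102138 ≈ 0.264
P(Alerts | urgent-flag) = 0.005712/0.102138 ≈ 0.056
P(Promotions | urgent-flag) = 0.0072/0.102138 ≈ 0.070
P(Personal | urgent-flag) = 0.000704/0.102138 ≈ 0.007
P(Social | urgent-flag) = 0.033792/0.102138 ≈ 0.331
P(Newsletters | urgent-flag) = 0.02773/0.102138 ≈ 0.271

Work 0.264, Alerts 0.056, Promotions 0.070, Personal 0.007, Social 0.331, Newsletters 0.271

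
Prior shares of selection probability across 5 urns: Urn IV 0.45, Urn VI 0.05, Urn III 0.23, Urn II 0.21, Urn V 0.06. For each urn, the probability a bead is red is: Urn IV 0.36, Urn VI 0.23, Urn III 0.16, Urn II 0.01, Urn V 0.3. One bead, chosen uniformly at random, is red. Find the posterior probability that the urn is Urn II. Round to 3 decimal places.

0.009

Compute prior × likelihood for every hypothesis:
  Urn IV: 0.45 × 0.36 = 0.162
  Urn VI: 0.05 × 0.23 = 0.0115
  Urn III: 0.23 × 0.16 = 0.0368
  Urn II: 0.21 × 0.01 = 0.0021
  Urn V: 0.06 × 0.3 = 0.018
Normalizing constant = 0.2304.
P(Urn II | evidence) = 0.0021 / 0.2304 ≈ 0.009.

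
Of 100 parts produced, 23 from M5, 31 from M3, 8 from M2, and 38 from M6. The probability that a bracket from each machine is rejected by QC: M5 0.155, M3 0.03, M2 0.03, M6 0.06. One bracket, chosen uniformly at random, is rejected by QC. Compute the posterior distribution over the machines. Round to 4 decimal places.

M5 0.5082, M3 0.1326, M2 0.0342, M6 0.3250

Compute prior × likelihood for every hypothesis:
  M5: 0.23 × 0.155 = 0.03565
  M3: 0.31 × 0.03 = 0.0093
  M2: 0.08 × 0.03 = 0.0024
  M6: 0.38 × 0.06 = 0.0228
Normalizing constant = 0.07015.
P(M5 | rejected) = 0.03565/0.07015 ≈ 0.5082
P(M3 | rejected) = 0.0093/0.07015 ≈ 0.1326
P(M2 | rejected) = 0.0024/0.07015 ≈ 0.0342
P(M6 | rejected) = 0.0228/0.07015 ≈ 0.3250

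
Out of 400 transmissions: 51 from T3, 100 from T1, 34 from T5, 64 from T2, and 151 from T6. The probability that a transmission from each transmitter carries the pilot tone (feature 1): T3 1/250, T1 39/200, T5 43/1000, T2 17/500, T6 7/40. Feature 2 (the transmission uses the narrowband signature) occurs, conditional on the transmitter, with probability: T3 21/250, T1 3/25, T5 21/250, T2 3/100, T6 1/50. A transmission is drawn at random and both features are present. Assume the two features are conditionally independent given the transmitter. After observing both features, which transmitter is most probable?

Compute prior × likelihood for every hypothesis:
  T3: 0.1275 × 0.004 × 0.084 = 0.00004284
  T1: 0.25 × 0.195 × 0.12 = 0.00585
  T5: 0.085 × 0.043 × 0.084 = 0.00030702
  T2: 0.16 × 0.034 × 0.03 = 0.0001632
  T6: 0.3775 × 0.175 × 0.02 = 0.00132125
Sum = 0.00768431.
Largest term belongs to T1, so T1 is most probable.

T1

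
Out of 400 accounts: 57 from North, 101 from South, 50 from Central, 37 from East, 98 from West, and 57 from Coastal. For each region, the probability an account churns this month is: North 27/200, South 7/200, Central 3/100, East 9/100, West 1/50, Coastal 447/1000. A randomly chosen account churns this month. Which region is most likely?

By Bayes' rule, posterior ∝ prior × likelihood:
  North: 0.1425 × 0.135 = 0.0192375
  South: 0.2525 × 0.035 = 0.0088375
  Central: 0.125 × 0.03 = 0.00375
  East: 0.0925 × 0.09 = 0.008325
  West: 0.245 × 0.02 = 0.0049
  Coastal: 0.1425 × 0.447 = 0.0636975
Normalizing constant = 0.1087475.
Largest term belongs to Coastal, so Coastal is most probable.

Coastal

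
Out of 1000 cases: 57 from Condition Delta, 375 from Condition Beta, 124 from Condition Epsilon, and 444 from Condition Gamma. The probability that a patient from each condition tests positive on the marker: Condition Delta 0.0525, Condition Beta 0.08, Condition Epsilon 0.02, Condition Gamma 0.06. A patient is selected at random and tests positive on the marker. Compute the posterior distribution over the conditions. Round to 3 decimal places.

Prior × likelihood for each hypothesis:
  Condition Delta: 0.057 × 0.0525 = 0.0029925
  Condition Beta: 0.375 × 0.08 = 0.03
  Condition Epsilon: 0.124 × 0.02 = 0.00248
  Condition Gamma: 0.444 × 0.06 = 0.02664
Normalizing constant = 0.0621125.
P(Condition Delta | marker-positive) = 0.0029925/0.0621125 ≈ 0.048
P(Condition Beta | marker-positive) = 0.03/0.0621125 ≈ 0.483
P(Condition Epsilon | marker-positive) = 0.00248/0.0621125 ≈ 0.040
P(Condition Gamma | marker-positive) = 0.02664/0.0621125 ≈ 0.429

Condition Delta 0.048, Condition Beta 0.483, Condition Epsilon 0.040, Condition Gamma 0.429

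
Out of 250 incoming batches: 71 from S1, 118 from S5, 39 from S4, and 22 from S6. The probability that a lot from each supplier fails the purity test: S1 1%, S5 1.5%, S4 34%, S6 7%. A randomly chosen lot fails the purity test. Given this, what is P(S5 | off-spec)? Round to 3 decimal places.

0.102

Prior × likelihood for each hypothesis:
  S1: 0.284 × 0.01 = 0.00284
  S5: 0.472 × 0.015 = 0.00708
  S4: 0.156 × 0.34 = 0.05304
  S6: 0.088 × 0.07 = 0.00616
Sum = 0.06912.
P(S5 | evidence) = 0.00708 / 0.06912 ≈ 0.102.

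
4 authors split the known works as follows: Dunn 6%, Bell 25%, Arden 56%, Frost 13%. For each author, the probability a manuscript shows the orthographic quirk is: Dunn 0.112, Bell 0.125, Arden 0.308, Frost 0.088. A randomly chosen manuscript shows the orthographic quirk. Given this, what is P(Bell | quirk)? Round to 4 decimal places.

Prior × likelihood for each hypothesis:
  Dunn: 0.06 × 0.112 = 0.00672
  Bell: 0.25 × 0.125 = 0.03125
  Arden: 0.56 × 0.308 = 0.17248
  Frost: 0.13 × 0.088 = 0.01144
Normalizing constant = 0.22189.
P(Bell | evidence) = 0.03125 / 0.22189 ≈ 0.1408.

0.1408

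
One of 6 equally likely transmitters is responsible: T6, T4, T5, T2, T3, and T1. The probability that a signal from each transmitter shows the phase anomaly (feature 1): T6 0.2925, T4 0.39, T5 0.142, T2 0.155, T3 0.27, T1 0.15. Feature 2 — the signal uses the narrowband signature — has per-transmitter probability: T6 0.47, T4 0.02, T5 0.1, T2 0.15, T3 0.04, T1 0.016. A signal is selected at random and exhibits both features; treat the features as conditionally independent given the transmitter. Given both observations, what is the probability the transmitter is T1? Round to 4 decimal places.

With a uniform prior (1/6 each), posterior ∝ likelihood:
  T6: 0.2925 × 0.47 = 0.137475
  T4: 0.39 × 0.02 = 0.0078
  T5: 0.142 × 0.1 = 0.0142
  T2: 0.155 × 0.15 = 0.02325
  T3: 0.27 × 0.04 = 0.0108
  T1: 0.15 × 0.016 = 0.0024
Normalizing constant = 0.195925.
P(T1 | evidence) = 0.0024 / 0.195925 ≈ 0.0122.

0.0122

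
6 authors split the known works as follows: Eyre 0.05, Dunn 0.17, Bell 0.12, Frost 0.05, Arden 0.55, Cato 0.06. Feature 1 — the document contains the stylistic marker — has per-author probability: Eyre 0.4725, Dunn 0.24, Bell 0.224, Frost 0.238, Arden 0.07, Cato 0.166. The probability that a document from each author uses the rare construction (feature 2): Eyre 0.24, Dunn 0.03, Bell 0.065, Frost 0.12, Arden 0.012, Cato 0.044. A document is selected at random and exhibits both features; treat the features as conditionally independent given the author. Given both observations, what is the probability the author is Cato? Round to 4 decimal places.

Unnormalized posteriors (prior × likelihood):
  Eyre: 0.05 × 0.4725 × 0.24 = 0.00567
  Dunn: 0.17 × 0.24 × 0.03 = 0.001224
  Bell: 0.12 × 0.224 × 0.065 = 0.0017472
  Frost: 0.05 × 0.238 × 0.12 = 0.001428
  Arden: 0.55 × 0.07 × 0.012 = 0.000462
  Cato: 0.06 × 0.166 × 0.044 = 0.00043824
Normalizing constant = 0.01096944.
P(Cato | evidence) = 0.00043824 / 0.01096944 ≈ 0.0400.

0.0400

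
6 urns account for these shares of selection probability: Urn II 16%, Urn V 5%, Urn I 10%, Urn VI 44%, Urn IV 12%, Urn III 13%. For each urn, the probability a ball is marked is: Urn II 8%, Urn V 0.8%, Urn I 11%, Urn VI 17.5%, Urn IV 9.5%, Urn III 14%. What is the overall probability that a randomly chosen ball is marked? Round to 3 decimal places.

Unnormalized posteriors (prior × likelihood):
  Urn II: 0.16 × 0.08 = 0.0128
  Urn V: 0.05 × 0.008 = 0.0004
  Urn I: 0.1 × 0.11 = 0.011
  Urn VI: 0.44 × 0.175 = 0.077
  Urn IV: 0.12 × 0.095 = 0.0114
  Urn III: 0.13 × 0.14 = 0.0182
P(marked) = 0.0128 + 0.0004 + 0.011 + 0.077 + 0.0114 + 0.0182 = 0.1308 → 0.131.

0.131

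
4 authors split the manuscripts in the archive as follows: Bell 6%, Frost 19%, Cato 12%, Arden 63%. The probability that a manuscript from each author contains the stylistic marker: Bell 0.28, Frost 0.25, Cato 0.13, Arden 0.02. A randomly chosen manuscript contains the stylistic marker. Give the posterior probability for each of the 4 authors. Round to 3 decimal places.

Bell 0.182, Frost 0.514, Cato 0.169, Arden 0.136

By Bayes' rule, posterior ∝ prior × likelihood:
  Bell: 0.06 × 0.28 = 0.0168
  Frost: 0.19 × 0.25 = 0.0475
  Cato: 0.12 × 0.13 = 0.0156
  Arden: 0.63 × 0.02 = 0.0126
Normalizing constant = 0.0925.
P(Bell | marker) = 0.0168/0.0925 ≈ 0.182
P(Frost | marker) = 0.0475/0.0925 ≈ 0.514
P(Cato | marker) = 0.0156/0.0925 ≈ 0.169
P(Arden | marker) = 0.0126/0.0925 ≈ 0.136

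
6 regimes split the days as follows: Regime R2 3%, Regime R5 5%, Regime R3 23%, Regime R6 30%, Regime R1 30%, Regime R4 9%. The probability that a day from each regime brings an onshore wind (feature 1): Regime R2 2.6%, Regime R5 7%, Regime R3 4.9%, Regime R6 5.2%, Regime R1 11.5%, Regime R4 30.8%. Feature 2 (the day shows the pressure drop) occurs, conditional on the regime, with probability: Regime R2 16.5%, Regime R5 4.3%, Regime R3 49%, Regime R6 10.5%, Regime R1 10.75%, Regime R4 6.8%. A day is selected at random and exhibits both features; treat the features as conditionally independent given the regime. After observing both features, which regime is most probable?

Unnormalized posteriors (prior × likelihood):
  Regime R2: 0.03 × 0.026 × 0.165 = 0.0001287
  Regime R5: 0.05 × 0.07 × 0.043 = 0.0001505
  Regime R3: 0.23 × 0.049 × 0.49 = 0.0055223
  Regime R6: 0.3 × 0.052 × 0.105 = 0.001638
  Regime R1: 0.3 × 0.115 × 0.1075 = 0.00370875
  Regime R4: 0.09 × 0.308 × 0.068 = 0.00188496
Total = 0.01303321.
Largest term belongs to Regime R3, so Regime R3 is most probable.

Regime R3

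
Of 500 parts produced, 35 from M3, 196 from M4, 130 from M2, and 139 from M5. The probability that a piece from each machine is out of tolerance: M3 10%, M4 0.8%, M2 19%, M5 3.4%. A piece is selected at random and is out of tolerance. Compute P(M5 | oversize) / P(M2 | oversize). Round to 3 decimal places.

Prior × likelihood for each hypothesis:
  M3: 0.07 × 0.1 = 0.007
  M4: 0.392 × 0.008 = 0.003136
  M2: 0.26 × 0.19 = 0.0494
  M5: 0.278 × 0.034 = 0.009452
Total = 0.068988.
The ratio is 0.009452 / 0.0494 (the normalizer cancels) = 0.191.

0.191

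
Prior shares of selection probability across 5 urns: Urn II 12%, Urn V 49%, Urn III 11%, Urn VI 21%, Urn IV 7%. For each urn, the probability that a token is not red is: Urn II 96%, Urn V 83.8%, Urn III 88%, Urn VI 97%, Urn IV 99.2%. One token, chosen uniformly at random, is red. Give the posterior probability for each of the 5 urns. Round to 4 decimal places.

Taking complements, P(red | each) = Urn II 0.04, Urn V 0.162, Urn III 0.12, Urn VI 0.03, Urn IV 0.008.
Unnormalized posteriors (prior × likelihood):
  Urn II: 0.12 × 0.04 = 0.0048
  Urn V: 0.49 × 0.162 = 0.07938
  Urn III: 0.11 × 0.12 = 0.0132
  Urn VI: 0.21 × 0.03 = 0.0063
  Urn IV: 0.07 × 0.008 = 0.00056
Normalizing constant = 0.10424.
P(Urn II | red) = 0.0048/0.10424 ≈ 0.0460
P(Urn V | red) = 0.07938/0.10424 ≈ 0.7615
P(Urn III | red) = 0.0132/0.10424 ≈ 0.1266
P(Urn VI | red) = 0.0063/0.10424 ≈ 0.0604
P(Urn IV | red) = 0.00056/0.10424 ≈ 0.0054

Urn II 0.0460, Urn V 0.7615, Urn III 0.1266, Urn VI 0.0604, Urn IV 0.0054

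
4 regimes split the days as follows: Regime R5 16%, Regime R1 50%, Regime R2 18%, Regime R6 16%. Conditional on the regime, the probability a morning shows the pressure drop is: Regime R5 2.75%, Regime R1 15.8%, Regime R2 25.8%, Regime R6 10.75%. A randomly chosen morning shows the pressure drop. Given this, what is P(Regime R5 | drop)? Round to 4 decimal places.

By Bayes' rule, posterior ∝ prior × likelihood:
  Regime R5: 0.16 × 0.0275 = 0.0044
  Regime R1: 0.5 × 0.158 = 0.079
  Regime R2: 0.18 × 0.258 = 0.04644
  Regime R6: 0.16 × 0.1075 = 0.0172
Sum = 0.14704.
P(Regime R5 | evidence) = 0.0044 / 0.14704 ≈ 0.0299.

0.0299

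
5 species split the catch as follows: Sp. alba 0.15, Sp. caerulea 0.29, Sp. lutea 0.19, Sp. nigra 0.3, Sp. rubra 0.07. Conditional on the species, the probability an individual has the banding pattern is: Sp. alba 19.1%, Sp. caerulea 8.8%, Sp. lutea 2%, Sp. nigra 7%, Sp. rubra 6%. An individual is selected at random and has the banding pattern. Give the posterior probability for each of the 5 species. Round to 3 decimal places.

Compute prior × likelihood for every hypothesis:
  Sp. alba: 0.15 × 0.191 = 0.02865
  Sp. caerulea: 0.29 × 0.088 = 0.02552
  Sp. lutea: 0.19 × 0.02 = 0.0038
  Sp. nigra: 0.3 × 0.07 = 0.021
  Sp. rubra: 0.07 × 0.06 = 0.0042
Sum = 0.08317.
P(Sp. alba | banded) = 0.02865/0.08317 ≈ 0.344
P(Sp. caerulea | banded) = 0.02552/0.08317 ≈ 0.307
P(Sp. lutea | banded) = 0.0038/0.08317 ≈ 0.046
P(Sp. nigra | banded) = 0.021/0.08317 ≈ 0.252
P(Sp. rubra | banded) = 0.0042/0.08317 ≈ 0.050

Sp. alba 0.344, Sp. caerulea 0.307, Sp. lutea 0.046, Sp. nigra 0.252, Sp. rubra 0.050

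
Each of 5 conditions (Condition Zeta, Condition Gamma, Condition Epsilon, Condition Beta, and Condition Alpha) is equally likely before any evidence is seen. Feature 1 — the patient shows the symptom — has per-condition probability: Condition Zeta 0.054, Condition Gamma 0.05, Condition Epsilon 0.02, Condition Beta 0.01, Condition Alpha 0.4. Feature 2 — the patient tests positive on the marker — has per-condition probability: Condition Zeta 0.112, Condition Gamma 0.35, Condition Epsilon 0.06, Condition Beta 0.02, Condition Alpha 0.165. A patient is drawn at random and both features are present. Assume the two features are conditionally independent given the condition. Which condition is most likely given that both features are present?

Condition Alpha

With a uniform prior (1/5 each), posterior ∝ likelihood:
  Condition Zeta: 0.054 × 0.112 = 0.006048
  Condition Gamma: 0.05 × 0.35 = 0.0175
  Condition Epsilon: 0.02 × 0.06 = 0.0012
  Condition Beta: 0.01 × 0.02 = 0.0002
  Condition Alpha: 0.4 × 0.165 = 0.066
Total = 0.090948.
Largest term belongs to Condition Alpha, so Condition Alpha is most probable.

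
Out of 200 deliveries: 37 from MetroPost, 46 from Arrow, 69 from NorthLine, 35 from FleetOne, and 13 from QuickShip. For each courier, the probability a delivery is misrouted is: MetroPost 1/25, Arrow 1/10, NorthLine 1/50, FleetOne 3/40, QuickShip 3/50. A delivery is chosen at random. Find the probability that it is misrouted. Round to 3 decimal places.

Prior × likelihood for each hypothesis:
  MetroPost: 0.185 × 0.04 = 0.0074
  Arrow: 0.23 × 0.1 = 0.023
  NorthLine: 0.345 × 0.02 = 0.0069
  FleetOne: 0.175 × 0.075 = 0.013125
  QuickShip: 0.065 × 0.06 = 0.0039
P(misrouted) = 0.0074 + 0.023 + 0.0069 + 0.013125 + 0.0039 = 0.054325 → 0.054.

0.054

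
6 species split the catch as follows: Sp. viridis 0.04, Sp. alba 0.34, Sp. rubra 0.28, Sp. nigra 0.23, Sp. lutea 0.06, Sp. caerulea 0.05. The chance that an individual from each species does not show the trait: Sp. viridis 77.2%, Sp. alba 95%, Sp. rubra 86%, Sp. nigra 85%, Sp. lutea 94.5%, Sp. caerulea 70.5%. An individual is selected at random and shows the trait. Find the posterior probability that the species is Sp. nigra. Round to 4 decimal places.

Taking complements, P(trait | each) = Sp. viridis 0.228, Sp. alba 0.05, Sp. rubra 0.14, Sp. nigra 0.15, Sp. lutea 0.055, Sp. caerulea 0.295.
Prior × likelihood for each hypothesis:
  Sp. viridis: 0.04 × 0.228 = 0.00912
  Sp. alba: 0.34 × 0.05 = 0.017
  Sp. rubra: 0.28 × 0.14 = 0.0392
  Sp. nigra: 0.23 × 0.15 = 0.0345
  Sp. lutea: 0.06 × 0.055 = 0.0033
  Sp. caerulea: 0.05 × 0.295 = 0.01475
Sum = 0.11787.
P(Sp. nigra | evidence) = 0.0345 / 0.11787 ≈ 0.2927.

0.2927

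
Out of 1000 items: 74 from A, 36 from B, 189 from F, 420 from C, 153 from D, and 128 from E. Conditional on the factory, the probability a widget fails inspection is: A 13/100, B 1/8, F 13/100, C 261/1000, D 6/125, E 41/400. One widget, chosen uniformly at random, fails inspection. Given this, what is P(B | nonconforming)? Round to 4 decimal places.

0.0267

Unnormalized posteriors (prior × likelihood):
  A: 0.074 × 0.13 = 0.00962
  B: 0.036 × 0.125 = 0.0045
  F: 0.189 × 0.13 = 0.02457
  C: 0.42 × 0.261 = 0.10962
  D: 0.153 × 0.048 = 0.007344
  E: 0.128 × 0.1025 = 0.01312
Total = 0.168774.
P(B | evidence) = 0.0045 / 0.168774 ≈ 0.0267.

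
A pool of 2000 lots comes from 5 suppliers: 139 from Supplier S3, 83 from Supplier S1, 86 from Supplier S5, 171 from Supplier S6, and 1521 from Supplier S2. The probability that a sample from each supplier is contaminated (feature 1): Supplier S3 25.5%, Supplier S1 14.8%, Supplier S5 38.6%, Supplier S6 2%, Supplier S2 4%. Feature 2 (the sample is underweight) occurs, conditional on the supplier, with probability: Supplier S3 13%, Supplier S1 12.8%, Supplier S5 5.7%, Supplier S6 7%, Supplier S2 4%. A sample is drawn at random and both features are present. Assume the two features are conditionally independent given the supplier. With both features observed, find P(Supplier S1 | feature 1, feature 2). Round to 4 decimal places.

0.1463

By Bayes' rule, posterior ∝ prior × likelihood:
  Supplier S3: 0.0695 × 0.255 × 0.13 = 0.002303925
  Supplier S1: 0.0415 × 0.148 × 0.128 = 0.000786176
  Supplier S5: 0.043 × 0.386 × 0.057 = 0.000946086
  Supplier S6: 0.0855 × 0.02 × 0.07 = 0.0001197
  Supplier S2: 0.7605 × 0.04 × 0.04 = 0.0012168
Sum = 0.005372687.
P(Supplier S1 | evidence) = 0.000786176 / 0.005372687 ≈ 0.1463.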